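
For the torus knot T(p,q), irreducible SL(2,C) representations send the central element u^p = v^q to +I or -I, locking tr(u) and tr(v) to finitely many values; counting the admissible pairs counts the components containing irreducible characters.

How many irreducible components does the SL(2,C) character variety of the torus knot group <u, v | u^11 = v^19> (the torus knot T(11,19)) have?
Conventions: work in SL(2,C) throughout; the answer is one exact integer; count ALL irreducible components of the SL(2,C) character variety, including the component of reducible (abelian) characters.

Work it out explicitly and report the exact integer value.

91

In the torus knot group T(11,19), u^11 = v^19 is central, so an irreducible representation sends it to +I or -I (Schur).
So on each irreducible component the traces are pinned: tr(u) = 2*cos(pi*alpha/11) with 1 <= alpha <= 10, tr(v) = 2*cos(pi*beta/19) with 1 <= beta <= 18.
The two central values (-1)^alpha I and (-1)^beta I must be the same matrix, so alpha and beta share a parity.
count pairs: odd alpha (5 choices) x odd beta (9), plus even alpha (5) x even beta (9): 5*9 + 5*9 = 90.
That is 90 components of irreducible characters, and with the reducible (abelian) component the total is 91.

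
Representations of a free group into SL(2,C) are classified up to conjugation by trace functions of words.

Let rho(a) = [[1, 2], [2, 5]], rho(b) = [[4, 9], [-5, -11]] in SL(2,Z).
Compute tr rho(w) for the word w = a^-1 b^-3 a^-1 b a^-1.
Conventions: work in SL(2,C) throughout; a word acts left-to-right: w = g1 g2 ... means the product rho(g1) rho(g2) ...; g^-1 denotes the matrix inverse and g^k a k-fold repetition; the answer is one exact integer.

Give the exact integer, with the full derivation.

rho(a^-1) = [[5, -2], [-2, 1]]
... * rho(b^-1) = [[-11, -9], [5, 4]]  ->  [[-65, -53], [27, 22]]
... * rho(b^-1) = [[-11, -9], [5, 4]]  ->  [[450, 373], [-187, -155]]
... * rho(b^-1) = [[-11, -9], [5, 4]]  ->  [[-3085, -2558], [1282, 1063]]
... * rho(a^-1) = [[5, -2], [-2, 1]]  ->  [[-10309, 3612], [4284, -1501]]
... * rho(b) = [[4, 9], [-5, -11]]  ->  [[-59296, -132513], [24641, 55067]]
... * rho(a^-1) = [[5, -2], [-2, 1]]  ->  [[-31454, -13921], [13071, 5785]]
tr = -31454 + 5785 = -25669

-25669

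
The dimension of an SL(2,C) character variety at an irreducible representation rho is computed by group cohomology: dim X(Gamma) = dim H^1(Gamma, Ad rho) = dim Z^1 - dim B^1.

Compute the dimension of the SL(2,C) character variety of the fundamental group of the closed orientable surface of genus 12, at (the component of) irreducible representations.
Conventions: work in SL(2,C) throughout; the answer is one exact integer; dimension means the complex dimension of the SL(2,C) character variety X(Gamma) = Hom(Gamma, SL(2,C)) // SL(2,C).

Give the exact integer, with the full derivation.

66

Gamma = pi_1(Sigma_12) = < a_1, b_1, ..., a_12, b_12 | prod [a_i, b_i] > has 2g = 24 generators and 1 relator.
A cocycle assigns one sl_2 vector per generator subject to the relator condition d_2(z) = 0: dim of the unconstrained space is 3*2g = 72.
d_2 is surjective at irreducible rho (its cokernel H^2 is dual to H^0 = 0), so dim Z^1 = 72 - 3 = 69.
As always at irreducible rho, dim B^1 = 3.
dim X = dim H^1 = 69 - 3 = 66.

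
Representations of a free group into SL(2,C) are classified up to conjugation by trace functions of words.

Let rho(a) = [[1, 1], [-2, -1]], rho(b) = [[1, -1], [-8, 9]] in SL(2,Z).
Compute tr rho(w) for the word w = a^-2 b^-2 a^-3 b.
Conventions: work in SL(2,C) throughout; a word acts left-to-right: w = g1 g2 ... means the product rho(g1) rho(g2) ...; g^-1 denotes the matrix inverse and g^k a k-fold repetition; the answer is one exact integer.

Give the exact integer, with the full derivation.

-14

rho(a^-1) = [[-1, -1], [2, 1]]
... * rho(a^-1) = [[-1, -1], [2, 1]]  ->  [[-1, 0], [0, -1]]
... * rho(b^-1) = [[9, 1], [8, 1]]  ->  [[-9, -1], [-8, -1]]
... * rho(b^-1) = [[9, 1], [8, 1]]  ->  [[-89, -10], [-80, -9]]
... * rho(a^-1) = [[-1, -1], [2, 1]]  ->  [[69, 79], [62, 71]]
... * rho(a^-1) = [[-1, -1], [2, 1]]  ->  [[89, 10], [80, 9]]
... * rho(a^-1) = [[-1, -1], [2, 1]]  ->  [[-69, -79], [-62, -71]]
... * rho(b) = [[1, -1], [-8, 9]]  ->  [[563, -642], [506, -577]]
tr = 563 + -577 = -14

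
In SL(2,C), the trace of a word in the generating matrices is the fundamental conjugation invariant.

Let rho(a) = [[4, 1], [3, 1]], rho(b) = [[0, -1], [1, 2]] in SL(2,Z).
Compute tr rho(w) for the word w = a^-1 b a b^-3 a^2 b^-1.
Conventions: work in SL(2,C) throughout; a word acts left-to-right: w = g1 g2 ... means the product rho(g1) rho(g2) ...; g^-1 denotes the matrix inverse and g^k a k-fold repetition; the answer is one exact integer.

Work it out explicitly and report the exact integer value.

2498

rho(a^-1) = [[1, -1], [-3, 4]]
... * rho(b) = [[0, -1], [1, 2]]  ->  [[-1, -3], [4, 11]]
... * rho(a) = [[4, 1], [3, 1]]  ->  [[-13, -4], [49, 15]]
... * rho(b^-1) = [[2, 1], [-1, 0]]  ->  [[-22, -13], [83, 49]]
... * rho(b^-1) = [[2, 1], [-1, 0]]  ->  [[-31, -22], [117, 83]]
... * rho(b^-1) = [[2, 1], [-1, 0]]  ->  [[-40, -31], [151, 117]]
... * rho(a) = [[4, 1], [3, 1]]  ->  [[-253, -71], [955, 268]]
... * rho(a) = [[4, 1], [3, 1]]  ->  [[-1225, -324], [4624, 1223]]
... * rho(b^-1) = [[2, 1], [-1, 0]]  ->  [[-2126, -1225], [8025, 4624]]
tr = -2126 + 4624 = 2498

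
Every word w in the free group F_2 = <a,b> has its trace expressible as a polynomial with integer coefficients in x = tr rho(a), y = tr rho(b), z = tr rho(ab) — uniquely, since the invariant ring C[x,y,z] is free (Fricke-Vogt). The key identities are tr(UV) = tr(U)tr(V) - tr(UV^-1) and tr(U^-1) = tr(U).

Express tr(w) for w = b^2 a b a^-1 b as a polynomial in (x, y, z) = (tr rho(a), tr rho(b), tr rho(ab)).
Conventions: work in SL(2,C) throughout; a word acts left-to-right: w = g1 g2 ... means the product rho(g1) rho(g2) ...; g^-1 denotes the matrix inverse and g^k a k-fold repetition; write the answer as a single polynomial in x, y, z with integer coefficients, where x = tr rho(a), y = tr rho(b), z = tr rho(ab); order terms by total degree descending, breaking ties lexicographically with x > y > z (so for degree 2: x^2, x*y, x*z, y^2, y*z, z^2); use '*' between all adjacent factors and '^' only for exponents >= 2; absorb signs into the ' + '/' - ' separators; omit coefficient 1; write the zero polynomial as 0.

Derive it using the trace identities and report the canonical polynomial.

tr(b a b) = tr(b) tr(a b) - tr(a)   [square of b] = y*z - x
tr(b^2 a b) = tr(b) tr(b a b) - tr(b a)   [square of b] = y^2*z - x*y - z
reduce: tr(b^3 a b) = tr(b) tr(b^2 a b) - tr(b^2 a)   [square of b] = y^3*z - x*y^2 - 2*y*z + x
reduce: tr(a b a b) = tr(a b) tr(a b) - tr(1)   [split at a repeated a] = z^2 - 2
tr(a b a) = tr(a) tr(b a) - tr(b)   [square of a] = x*z - y
so tr(b a b a b) = tr(b) tr(a b a b) - tr(a b a)   [square of b] = y*z^2 - x*z - y
reduce: tr(b^3 a b a) = tr(b) tr(b a b a b) - tr(b a b a)   [square of b] = y^2*z^2 - x*y*z - y^2 - z^2 + 2
tr(b^2 a b a^-1 b) = tr(b^3 a b) tr(a) - tr(b^3 a b a)   [inverse elimination on a] = x*y^3*z - x^2*y^2 - y^2*z^2 - x*y*z + x^2 + y^2 + z^2 - 2

x*y^3*z - x^2*y^2 - y^2*z^2 - x*y*z + x^2 + y^2 + z^2 - 2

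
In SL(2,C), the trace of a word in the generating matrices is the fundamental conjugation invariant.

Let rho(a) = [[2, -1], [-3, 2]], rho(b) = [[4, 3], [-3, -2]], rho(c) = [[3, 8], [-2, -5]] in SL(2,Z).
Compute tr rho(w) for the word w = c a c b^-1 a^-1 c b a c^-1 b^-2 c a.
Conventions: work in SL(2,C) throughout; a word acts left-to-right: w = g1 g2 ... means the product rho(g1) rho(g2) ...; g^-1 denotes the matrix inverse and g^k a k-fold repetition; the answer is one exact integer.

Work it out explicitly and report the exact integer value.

646222

rho(c) = [[3, 8], [-2, -5]]
... * rho(a) = [[2, -1], [-3, 2]]  ->  [[-18, 13], [11, -8]]
... * rho(c) = [[3, 8], [-2, -5]]  ->  [[-80, -209], [49, 128]]
... * rho(b^-1) = [[-2, -3], [3, 4]]  ->  [[-467, -596], [286, 365]]
... * rho(a^-1) = [[2, 1], [3, 2]]  ->  [[-2722, -1659], [1667, 1016]]
... * rho(c) = [[3, 8], [-2, -5]]  ->  [[-4848, -13481], [2969, 8256]]
... * rho(b) = [[4, 3], [-3, -2]]  ->  [[21051, 12418], [-12892, -7605]]
... * rho(a) = [[2, -1], [-3, 2]]  ->  [[4848, 3785], [-2969, -2318]]
... * rho(c^-1) = [[-5, -8], [2, 3]]  ->  [[-16670, -27429], [10209, 16798]]
... * rho(b^-1) = [[-2, -3], [3, 4]]  ->  [[-48947, -59706], [29976, 36565]]
... * rho(b^-1) = [[-2, -3], [3, 4]]  ->  [[-81224, -91983], [49743, 56332]]
... * rho(c) = [[3, 8], [-2, -5]]  ->  [[-59706, -189877], [36565, 116284]]
... * rho(a) = [[2, -1], [-3, 2]]  ->  [[450219, -320048], [-275722, 196003]]
tr = 450219 + 196003 = 646222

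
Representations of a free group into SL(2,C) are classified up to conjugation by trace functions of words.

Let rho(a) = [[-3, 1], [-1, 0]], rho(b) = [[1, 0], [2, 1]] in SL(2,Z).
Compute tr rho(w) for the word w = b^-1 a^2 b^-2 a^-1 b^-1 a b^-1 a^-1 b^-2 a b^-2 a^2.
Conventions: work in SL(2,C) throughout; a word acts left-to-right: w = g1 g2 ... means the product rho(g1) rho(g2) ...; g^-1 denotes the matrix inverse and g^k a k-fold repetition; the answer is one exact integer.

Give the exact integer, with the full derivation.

7269

rho(b^-1) = [[1, 0], [-2, 1]]
... * rho(a) = [[-3, 1], [-1, 0]]  ->  [[-3, 1], [5, -2]]
... * rho(a) = [[-3, 1], [-1, 0]]  ->  [[8, -3], [-13, 5]]
... * rho(b^-1) = [[1, 0], [-2, 1]]  ->  [[14, -3], [-23, 5]]
... * rho(b^-1) = [[1, 0], [-2, 1]]  ->  [[20, -3], [-33, 5]]
... * rho(a^-1) = [[0, -1], [1, -3]]  ->  [[-3, -11], [5, 18]]
... * rho(b^-1) = [[1, 0], [-2, 1]]  ->  [[19, -11], [-31, 18]]
... * rho(a) = [[-3, 1], [-1, 0]]  ->  [[-46, 19], [75, -31]]
... * rho(b^-1) = [[1, 0], [-2, 1]]  ->  [[-84, 19], [137, -31]]
... * rho(a^-1) = [[0, -1], [1, -3]]  ->  [[19, 27], [-31, -44]]
... * rho(b^-1) = [[1, 0], [-2, 1]]  ->  [[-35, 27], [57, -44]]
... * rho(b^-1) = [[1, 0], [-2, 1]]  ->  [[-89, 27], [145, -44]]
... * rho(a) = [[-3, 1], [-1, 0]]  ->  [[240, -89], [-391, 145]]
... * rho(b^-1) = [[1, 0], [-2, 1]]  ->  [[418, -89], [-681, 145]]
... * rho(b^-1) = [[1, 0], [-2, 1]]  ->  [[596, -89], [-971, 145]]
... * rho(a) = [[-3, 1], [-1, 0]]  ->  [[-1699, 596], [2768, -971]]
... * rho(a) = [[-3, 1], [-1, 0]]  ->  [[4501, -1699], [-7333, 2768]]
tr = 4501 + 2768 = 7269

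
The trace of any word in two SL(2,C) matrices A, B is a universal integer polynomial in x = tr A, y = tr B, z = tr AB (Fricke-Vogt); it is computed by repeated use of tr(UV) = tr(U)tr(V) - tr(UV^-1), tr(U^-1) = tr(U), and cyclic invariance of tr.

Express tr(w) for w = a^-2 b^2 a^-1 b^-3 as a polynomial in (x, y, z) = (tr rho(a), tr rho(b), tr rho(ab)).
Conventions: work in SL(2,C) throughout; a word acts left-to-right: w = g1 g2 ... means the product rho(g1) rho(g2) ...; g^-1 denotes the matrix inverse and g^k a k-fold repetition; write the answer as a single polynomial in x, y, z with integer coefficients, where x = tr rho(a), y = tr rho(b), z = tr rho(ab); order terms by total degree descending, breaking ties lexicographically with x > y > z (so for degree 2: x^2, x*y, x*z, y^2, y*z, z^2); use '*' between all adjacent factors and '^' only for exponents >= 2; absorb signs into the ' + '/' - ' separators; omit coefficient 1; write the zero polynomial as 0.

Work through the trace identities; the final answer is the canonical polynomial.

trace(a^-1) = trace(a) = x
reduce: trace(a^2 b) = trace(a)*trace(b a) - trace(b) = x*z - y
reduce: trace(a^2) = trace(a)*trace(a) - trace(1) = x^2 - 2
so trace(a b^2 a) = trace(b)*trace(a^2 b) - trace(a^2) = x*y*z - x^2 - y^2 + 2
trace(a b a b) = trace(b a)*trace(b a) - trace(1) = z^2 - 2
trace(a b^2 a b) = trace(b)*trace(a b a b) - trace(a b a) = y*z^2 - x*z - y
trace(b^2 a b^-1 a) = trace(a b^2 a)*trace(b) - trace(a b^2 a b) = x*y^2*z - x^2*y - y^3 - y*z^2 + x*z + 3*y
trace(a^-1 b^2 a b^-1) = trace(b^2 a b^-1)*trace(a) - trace(b^2 a b^-1 a) = -x*y^2*z + x^2*y + y^3 + y*z^2 - 3*y
reduce: trace(b^2) = trace(b)*trace(b) - trace(1) = y^2 - 2
trace(b^-2 a^-1 b^2 a) = trace(a^-1 b^2 a b^-1)*trace(b) - trace(a^-1 b^2 a) = -x*y^3*z + x^2*y^2 + y^4 + y^2*z^2 - 4*y^2 + 2
reduce: trace(b^-2 a^-1 b^2 a^-1) = trace(b^-2 a^-1 b^2)*trace(a) - trace(b^-2 a^-1 b^2 a) = x*y^3*z - x^2*y^2 - y^4 - y^2*z^2 + x^2 + 4*y^2 - 2
so trace(b a^-1) = trace(b)*trace(a) - trace(b a) = x*y - z
so trace(b^2 a^-1 b^-1 a) = trace(b^-1 a b^2)*trace(a) - trace(b^-1 a b^2 a) = -x*y^2*z + x^2*y + y^3 + y*z^2 - 3*y
trace(b^-1 a^-1 b^2 a^-1) = trace(b^2 a^-1 b^-1)*trace(a) - trace(b^2 a^-1 b^-1 a) = x*y^2*z - y^3 - y*z^2 - x*z + 3*y
trace(a^-1 b^2 a^-1 b^-3) = trace(b^-2 a^-1 b^2 a^-1)*trace(b) - trace(b^-2 a^-1 b^2 a^-1 b) = x*y^4*z - x^2*y^3 - y^5 - y^3*z^2 - x*y^2*z + x^2*y + 5*y^3 + y*z^2 + x*z - 5*y
trace(a^-2 b^2 a^-1 b^-3) = trace(a^-1 b^2 a^-1 b^-3)*trace(a) - trace(a^-1 b^2 a^-1 b^-3 a) = x^2*y^4*z - x^3*y^3 - x*y^5 - x*y^3*z^2 - x^2*y^2*z + x^3*y + 5*x*y^3 + x*y*z^2 + x^2*z - 5*x*y - z

x^2*y^4*z - x^3*y^3 - x*y^5 - x*y^3*z^2 - x^2*y^2*z + x^3*y + 5*x*y^3 + x*y*z^2 + x^2*z - 5*x*y - z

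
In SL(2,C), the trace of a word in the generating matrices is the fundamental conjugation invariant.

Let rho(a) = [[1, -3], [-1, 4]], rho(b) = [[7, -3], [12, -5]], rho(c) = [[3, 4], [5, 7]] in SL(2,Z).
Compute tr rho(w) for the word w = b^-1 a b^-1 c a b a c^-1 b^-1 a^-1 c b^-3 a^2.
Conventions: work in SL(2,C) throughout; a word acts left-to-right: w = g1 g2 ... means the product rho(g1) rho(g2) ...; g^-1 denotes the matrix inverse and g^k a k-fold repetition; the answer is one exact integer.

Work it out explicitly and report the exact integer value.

rho(b^-1) = [[-5, 3], [-12, 7]]
... * rho(a) = [[1, -3], [-1, 4]]  ->  [[-8, 27], [-19, 64]]
... * rho(b^-1) = [[-5, 3], [-12, 7]]  ->  [[-284, 165], [-673, 391]]
... * rho(c) = [[3, 4], [5, 7]]  ->  [[-27, 19], [-64, 45]]
... * rho(a) = [[1, -3], [-1, 4]]  ->  [[-46, 157], [-109, 372]]
... * rho(b) = [[7, -3], [12, -5]]  ->  [[1562, -647], [3701, -1533]]
... * rho(a) = [[1, -3], [-1, 4]]  ->  [[2209, -7274], [5234, -17235]]
... * rho(c^-1) = [[7, -4], [-5, 3]]  ->  [[51833, -30658], [122813, -72641]]
... * rho(b^-1) = [[-5, 3], [-12, 7]]  ->  [[108731, -59107], [257627, -140048]]
... * rho(a^-1) = [[4, 3], [1, 1]]  ->  [[375817, 267086], [890460, 632833]]
... * rho(c) = [[3, 4], [5, 7]]  ->  [[2462881, 3372870], [5835545, 7991671]]
... * rho(b^-1) = [[-5, 3], [-12, 7]]  ->  [[-52788845, 30998733], [-125077777, 73448332]]
... * rho(b^-1) = [[-5, 3], [-12, 7]]  ->  [[-108040571, 58624596], [-255991099, 138904993]]
... * rho(b^-1) = [[-5, 3], [-12, 7]]  ->  [[-163292297, 86250459], [-386904421, 204361654]]
... * rho(a) = [[1, -3], [-1, 4]]  ->  [[-249542756, 834878727], [-591266075, 1978159879]]
... * rho(a) = [[1, -3], [-1, 4]]  ->  [[-1084421483, 4088143176], [-2569425954, 9686437741]]
tr = -1084421483 + 9686437741 = 8602016258

8602016258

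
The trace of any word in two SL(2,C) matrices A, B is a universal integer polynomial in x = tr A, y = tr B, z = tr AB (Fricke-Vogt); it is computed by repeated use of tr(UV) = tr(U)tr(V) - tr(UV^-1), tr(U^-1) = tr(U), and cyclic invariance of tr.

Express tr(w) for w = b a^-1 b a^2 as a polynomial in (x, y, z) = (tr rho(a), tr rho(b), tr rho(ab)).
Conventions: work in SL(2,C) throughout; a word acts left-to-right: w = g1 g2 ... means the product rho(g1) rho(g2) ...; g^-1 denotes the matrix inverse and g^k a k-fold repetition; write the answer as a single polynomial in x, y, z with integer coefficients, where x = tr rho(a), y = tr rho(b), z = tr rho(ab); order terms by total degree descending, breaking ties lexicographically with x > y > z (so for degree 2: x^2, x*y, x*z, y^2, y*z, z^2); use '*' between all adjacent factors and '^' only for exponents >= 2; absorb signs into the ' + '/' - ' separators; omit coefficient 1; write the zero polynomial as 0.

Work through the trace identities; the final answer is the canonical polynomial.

tr(a^2 b) = tr(a)*tr(b a) - tr(b) = x*z - y
next, tr(a^2) = tr(a)*tr(a) - tr(1) = x^2 - 2
and tr(b a^2 b) = tr(b)*tr(a^2 b) - tr(a^2) = x*y*z - x^2 - y^2 + 2
next, tr(b a b a) = tr(b a)*tr(b a) - tr(1) = z^2 - 2
tr(b a b) = tr(b)*tr(a b) - tr(a) = y*z - x
and tr(b a^2 b a) = tr(a)*tr(b a b a) - tr(b a b) = x*z^2 - y*z - x
tr(b a^-1 b a^2) = tr(b a^2 b)*tr(a) - tr(b a^2 b a) = x^2*y*z - x^3 - x*y^2 - x*z^2 + y*z + 3*x

x^2*y*z - x^3 - x*y^2 - x*z^2 + y*z + 3*x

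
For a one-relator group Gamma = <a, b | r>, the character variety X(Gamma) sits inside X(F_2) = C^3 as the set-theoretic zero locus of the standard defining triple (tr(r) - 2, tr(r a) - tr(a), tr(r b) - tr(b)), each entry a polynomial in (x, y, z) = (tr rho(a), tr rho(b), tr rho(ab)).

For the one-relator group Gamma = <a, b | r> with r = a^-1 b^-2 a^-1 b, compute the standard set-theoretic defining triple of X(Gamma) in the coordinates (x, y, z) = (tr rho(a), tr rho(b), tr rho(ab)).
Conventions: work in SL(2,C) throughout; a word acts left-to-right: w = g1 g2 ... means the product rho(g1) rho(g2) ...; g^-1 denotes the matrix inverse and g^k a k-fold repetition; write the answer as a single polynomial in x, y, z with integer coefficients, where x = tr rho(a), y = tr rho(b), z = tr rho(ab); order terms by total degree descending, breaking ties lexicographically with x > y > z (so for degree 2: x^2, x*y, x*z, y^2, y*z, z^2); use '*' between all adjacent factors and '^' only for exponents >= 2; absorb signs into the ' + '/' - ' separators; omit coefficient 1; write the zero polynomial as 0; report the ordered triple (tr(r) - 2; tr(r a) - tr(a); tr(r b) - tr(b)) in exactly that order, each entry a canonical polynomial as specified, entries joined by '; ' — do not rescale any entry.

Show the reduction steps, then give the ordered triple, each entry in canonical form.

x*y^2*z - x^2*y - y^3 - y*z^2 + x*z + 3*y - 2; -x + z; x*y^3*z - x^2*y^2 - y^4 - y^2*z^2 + x^2 + 4*y^2 - y - 2

trace(a^-1) = trace(a) = x
trace(a^-1 b) = trace(b) trace(a) - trace(b a) = x*y - z
apply: trace(b^-1 a^-1) = trace(a^-1) trace(b) - trace(a^-1 b) = z
trace(a b a) = trace(a) trace(b a) - trace(b) = x*z - y
trace(a b a b) = trace(a b) trace(a b) - trace(1)   [split at repeated a] = z^2 - 2
trace(a b a b^-1) = trace(a b a) trace(b) - trace(a b a b) = x*y*z - y^2 - z^2 + 2
use: trace(b a b^-2 a) = trace(a b a b^-1) trace(b) - trace(a b a) = x*y^2*z - y^3 - y*z^2 - x*z + 3*y
apply: trace(b^-2 a^-1 b a) = trace(b a b^-2) trace(a) - trace(b a b^-2 a) = -x*y^2*z + x^2*y + y^3 + y*z^2 - 3*y
apply: trace(a^-1 b^-2 a^-1 b) = trace(b^-2 a^-1 b) trace(a) - trace(b^-2 a^-1 b a) = x*y^2*z - x^2*y - y^3 - y*z^2 + x*z + 3*y
trace(b^2) = trace(b) trace(b) - trace(1)   [square of b] = y^2 - 2
use: trace(b^2 a) = trace(b) trace(a b) - trace(a)   [square of b] = y*z - x
apply: trace(b^2 a^-1) = trace(b^2) trace(a) - trace(b^2 a)   [inverse elimination on a] = x*y^2 - y*z - x
trace(a^-1 b^2 a^-1) = trace(b^2 a^-1) trace(a) - trace(b^2)   [inverse elimination on a] = x^2*y^2 - x*y*z - x^2 - y^2 + 2
trace(a^-1 b^-2 a^-1 b^2) = trace(b^-1 a^-1 b^2 a^-1) trace(b) - trace(b^-1 a^-1 b^2 a^-1 b)   [inverse elimination on b] = x*y^3*z - x^2*y^2 - y^4 - y^2*z^2 + x^2 + 4*y^2 - 2
assemble the triple (trace(r) - 2; trace(r a) - x; trace(r b) - y)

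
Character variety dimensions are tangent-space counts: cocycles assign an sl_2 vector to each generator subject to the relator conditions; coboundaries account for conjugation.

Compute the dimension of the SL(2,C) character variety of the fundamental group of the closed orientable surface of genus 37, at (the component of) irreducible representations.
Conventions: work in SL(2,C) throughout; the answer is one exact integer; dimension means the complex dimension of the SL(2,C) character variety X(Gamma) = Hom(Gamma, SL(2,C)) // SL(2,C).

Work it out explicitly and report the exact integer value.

pi_1 of the closed genus-37 surface has 74 generators bound by the single product-of-commutators relator.
Unconstrained cocycle data is one sl_2 vector per generator (222 dimensions), cut by the relator condition d_2(z) = 0.
At an irreducible rho, H^2 = coker(d_2) vanishes (Poincare duality: H^2 is dual to H^0 = invariants = 0), so d_2 is surjective onto sl_2 and dim Z^1 = 222 - 3 = 219.
Coboundaries contribute dim B^1 = 3 (injective at irreducible rho).
Hence dim X = 219 - 3 = 216.

216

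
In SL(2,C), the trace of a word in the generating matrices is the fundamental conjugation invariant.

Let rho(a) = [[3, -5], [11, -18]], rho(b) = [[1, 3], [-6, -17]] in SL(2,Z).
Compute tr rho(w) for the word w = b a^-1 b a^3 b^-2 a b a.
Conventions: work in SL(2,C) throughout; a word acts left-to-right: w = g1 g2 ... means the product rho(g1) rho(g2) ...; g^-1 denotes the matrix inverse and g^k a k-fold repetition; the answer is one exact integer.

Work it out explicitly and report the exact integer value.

-8787216683608

rho(b) = [[1, 3], [-6, -17]]
... * rho(a^-1) = [[-18, 5], [-11, 3]]  ->  [[-51, 14], [295, -81]]
... * rho(b) = [[1, 3], [-6, -17]]  ->  [[-135, -391], [781, 2262]]
... * rho(a) = [[3, -5], [11, -18]]  ->  [[-4706, 7713], [27225, -44621]]
... * rho(a) = [[3, -5], [11, -18]]  ->  [[70725, -115304], [-409156, 667053]]
... * rho(a) = [[3, -5], [11, -18]]  ->  [[-1056169, 1721847], [6110115, -9961174]]
... * rho(b^-1) = [[-17, -3], [6, 1]]  ->  [[28285955, 4890354], [-163638999, -28291519]]
... * rho(b^-1) = [[-17, -3], [6, 1]]  ->  [[-451519111, -79967511], [2612113869, 462625478]]
... * rho(a) = [[3, -5], [11, -18]]  ->  [[-2234199954, 3697010753], [12925221865, -21387827949]]
... * rho(b) = [[1, 3], [-6, -17]]  ->  [[-24416264472, -69551782663], [141252189559, 402368740728]]
... * rho(a) = [[3, -5], [11, -18]]  ->  [[-838318402709, 1374013410294], [4849812716685, -7948898280899]]
tr = -838318402709 + -7948898280899 = -8787216683608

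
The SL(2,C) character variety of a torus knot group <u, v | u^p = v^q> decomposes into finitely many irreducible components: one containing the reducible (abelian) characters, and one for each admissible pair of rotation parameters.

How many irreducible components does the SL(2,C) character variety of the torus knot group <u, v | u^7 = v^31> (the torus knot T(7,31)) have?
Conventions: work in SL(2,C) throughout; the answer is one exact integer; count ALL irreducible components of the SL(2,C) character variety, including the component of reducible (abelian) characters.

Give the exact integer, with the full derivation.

For T(7,31): irreducibility forces the central element u^7 = v^31 to one of +I, -I.
So on each irreducible component the traces are pinned: tr(u) = 2*cos(pi*alpha/7) with 1 <= alpha <= 6, tr(v) = 2*cos(pi*beta/31) with 1 <= beta <= 30.
u^7 = (-1)^alpha I and v^31 = (-1)^beta I must agree, so alpha and beta have equal parity.
Counting: 3 odd alphas x 15 odd betas + 3 even alphas x 15 even betas = 45 + 45 = 90.
Total: 90 irreducible-character components + 1 reducible (abelian) component = 91.

91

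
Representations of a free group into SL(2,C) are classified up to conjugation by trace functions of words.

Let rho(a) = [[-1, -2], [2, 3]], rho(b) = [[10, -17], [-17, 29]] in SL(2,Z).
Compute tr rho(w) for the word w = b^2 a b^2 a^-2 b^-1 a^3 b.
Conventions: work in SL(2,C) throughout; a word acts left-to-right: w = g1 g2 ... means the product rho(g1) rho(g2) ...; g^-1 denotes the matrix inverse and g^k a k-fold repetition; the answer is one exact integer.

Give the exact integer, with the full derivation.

39530002283

rho(b) = [[10, -17], [-17, 29]]
... * rho(b) = [[10, -17], [-17, 29]]  ->  [[389, -663], [-663, 1130]]
... * rho(a) = [[-1, -2], [2, 3]]  ->  [[-1715, -2767], [2923, 4716]]
... * rho(b) = [[10, -17], [-17, 29]]  ->  [[29889, -51088], [-50942, 87073]]
... * rho(b) = [[10, -17], [-17, 29]]  ->  [[1167386, -1989665], [-1989661, 3391131]]
... * rho(a^-1) = [[3, 2], [-2, -1]]  ->  [[7481488, 4324437], [-12751245, -7370453]]
... * rho(a^-1) = [[3, 2], [-2, -1]]  ->  [[13795590, 10638539], [-23512829, -18132037]]
... * rho(b^-1) = [[29, 17], [17, 10]]  ->  [[580927273, 340910420], [-990116670, -581038463]]
... * rho(a) = [[-1, -2], [2, 3]]  ->  [[100893567, -139123286], [-171960256, 237117951]]
... * rho(a) = [[-1, -2], [2, 3]]  ->  [[-379140139, -619156992], [646196158, 1055274365]]
... * rho(a) = [[-1, -2], [2, 3]]  ->  [[-859173845, -1099190698], [1464352572, 1873430779]]
... * rho(b) = [[10, -17], [-17, 29]]  ->  [[10094503416, -17270574877], [-17204797523, 29435498867]]
tr = 10094503416 + 29435498867 = 39530002283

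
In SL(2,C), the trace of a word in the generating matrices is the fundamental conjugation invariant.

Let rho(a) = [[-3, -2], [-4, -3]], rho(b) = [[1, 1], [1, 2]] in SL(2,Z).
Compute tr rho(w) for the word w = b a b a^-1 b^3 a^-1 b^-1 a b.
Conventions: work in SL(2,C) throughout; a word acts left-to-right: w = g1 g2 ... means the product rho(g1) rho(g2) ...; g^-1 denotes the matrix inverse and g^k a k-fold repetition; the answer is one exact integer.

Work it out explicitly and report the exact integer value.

rho(b) = [[1, 1], [1, 2]]
... * rho(a) = [[-3, -2], [-4, -3]]  ->  [[-7, -5], [-11, -8]]
... * rho(b) = [[1, 1], [1, 2]]  ->  [[-12, -17], [-19, -27]]
... * rho(a^-1) = [[-3, 2], [4, -3]]  ->  [[-32, 27], [-51, 43]]
... * rho(b) = [[1, 1], [1, 2]]  ->  [[-5, 22], [-8, 35]]
... * rho(b) = [[1, 1], [1, 2]]  ->  [[17, 39], [27, 62]]
... * rho(b) = [[1, 1], [1, 2]]  ->  [[56, 95], [89, 151]]
... * rho(a^-1) = [[-3, 2], [4, -3]]  ->  [[212, -173], [337, -275]]
... * rho(b^-1) = [[2, -1], [-1, 1]]  ->  [[597, -385], [949, -612]]
... * rho(a) = [[-3, -2], [-4, -3]]  ->  [[-251, -39], [-399, -62]]
... * rho(b) = [[1, 1], [1, 2]]  ->  [[-290, -329], [-461, -523]]
tr = -290 + -523 = -813

-813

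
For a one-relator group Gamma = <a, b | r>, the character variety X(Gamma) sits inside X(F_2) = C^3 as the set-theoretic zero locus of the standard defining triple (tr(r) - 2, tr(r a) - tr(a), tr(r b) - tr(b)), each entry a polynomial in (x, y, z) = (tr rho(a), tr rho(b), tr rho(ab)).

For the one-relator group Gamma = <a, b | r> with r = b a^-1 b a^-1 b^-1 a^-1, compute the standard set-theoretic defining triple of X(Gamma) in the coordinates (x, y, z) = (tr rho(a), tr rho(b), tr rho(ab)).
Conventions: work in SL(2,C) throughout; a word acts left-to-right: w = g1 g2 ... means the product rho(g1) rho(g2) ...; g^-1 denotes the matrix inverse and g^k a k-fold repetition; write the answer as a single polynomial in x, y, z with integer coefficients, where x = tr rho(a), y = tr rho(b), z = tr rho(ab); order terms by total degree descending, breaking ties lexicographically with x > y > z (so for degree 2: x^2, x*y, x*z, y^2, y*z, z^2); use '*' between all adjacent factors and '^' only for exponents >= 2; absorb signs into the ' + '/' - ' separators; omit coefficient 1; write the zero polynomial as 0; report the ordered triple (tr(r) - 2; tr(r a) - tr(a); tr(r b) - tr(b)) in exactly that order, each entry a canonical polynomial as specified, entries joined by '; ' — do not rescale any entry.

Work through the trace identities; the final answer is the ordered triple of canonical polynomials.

x^2*y^2*z - x*y^3 - 2*x*y*z^2 + y^2*z + z^3 + 2*x*y - 3*z - 2; x^2*y - x*z - x - y; x^2*y^3*z - x*y^4 - 2*x*y^2*z^2 - x^2*y*z + y^3*z + y*z^3 + 3*x*y^2 + x*z^2 - 3*y*z - x - y

apply: tr(b^2) = tr(b) * tr(b) - tr(1)   [square of b] = y^2 - 2
tr(b^2 a) = tr(b) * tr(a b) - tr(a)   [square of b] = y*z - x
tr(b a^-1 b) = tr(b^2) * tr(a) - tr(b^2 a)   [inverse elimination on a] = x*y^2 - y*z - x
tr(b a b a) = tr(b a) * tr(b a) - tr(1)   [split at a repeated b] = z^2 - 2
use: tr(b a^-1 b a) = tr(b a b) * tr(a) - tr(b a b a)   [inverse elimination on a] = x*y*z - x^2 - z^2 + 2
use: tr(a^-1 b a^-1 b) = tr(b a^-1 b) * tr(a) - tr(b a^-1 b a)   [inverse elimination on a] = x^2*y^2 - 2*x*y*z + z^2 - 2
tr(a^-1 b a^-1 b a^-1) = tr(a^-1 b a^-1 b) * tr(a) - tr(a^-1 b a^-1 b a)   [inverse elimination on a] = x^3*y^2 - 2*x^2*y*z - x*y^2 + x*z^2 + y*z - x
apply: tr(b^3) = tr(b) * tr(b^2) - tr(b)   [square of b] = y^3 - 3*y
apply: tr(b^3 a) = tr(b) * tr(b a b) - tr(b a)   [square of b] = y^2*z - x*y - z
tr(b^2 a^-1 b) = tr(b^3) * tr(a) - tr(b^3 a)   [inverse elimination on a] = x*y^3 - y^2*z - 2*x*y + z
tr(a b a) = tr(a) * tr(b a) - tr(b)   [square of a] = x*z - y
tr(b a b^2 a) = tr(b) * tr(a b a b) - tr(a b a)   [square of b] = y*z^2 - x*z - y
tr(b^2 a^-1 b a) = tr(b a b^2) * tr(a) - tr(b a b^2 a)   [inverse elimination on a] = x*y^2*z - x^2*y - y*z^2 + y
tr(b a^-1 b a^-1 b) = tr(b^2 a^-1 b) * tr(a) - tr(b^2 a^-1 b a)   [inverse elimination on a] = x^2*y^3 - 2*x*y^2*z - x^2*y + y*z^2 + x*z - y
apply: tr(b a b a b a) = tr(b a) * tr(b a b a) - tr(b^-1 a^-1)   [split at a repeated b] = z^3 - 3*z
tr(b a^-1 b a b a) = tr(b a b a b) * tr(a) - tr(b a b a b a)   [inverse elimination on a] = x*y*z^2 - x^2*z - z^3 - x*y + 3*z
tr(b a^-1 b a^-1 b a) = tr(b a^-1 b a b) * tr(a) - tr(b a^-1 b a b a)   [inverse elimination on a] = x^2*y^2*z - x^3*y - 2*x*y*z^2 + x^2*z + z^3 + 2*x*y - 3*z
apply: tr(a^-1 b a^-1 b a^-1 b) = tr(b a^-1 b a^-1 b) * tr(a) - tr(b a^-1 b a^-1 b a)   [inverse elimination on a] = x^3*y^3 - 3*x^2*y^2*z + 3*x*y*z^2 - z^3 - 3*x*y + 3*z
apply: tr(b a^-1 b a^-1 b^-1 a^-1) = tr(a^-1 b a^-1 b a^-1) * tr(b) - tr(a^-1 b a^-1 b a^-1 b)   [inverse elimination on b] = x^2*y^2*z - x*y^3 - 2*x*y*z^2 + y^2*z + z^3 + 2*x*y - 3*z
use: tr(b a^-1) = tr(b) * tr(a) - tr(b a)   [inverse elimination on a] = x*y - z
tr(a^-1 b a^-1) = tr(b a^-1) * tr(a) - tr(b)   [inverse elimination on a] = x^2*y - x*z - y
apply: tr(a^-1 b^2 a^-1) = tr(a^-1 b^2) * tr(a) - tr(a^-1 b^2 a)   [inverse elimination on a] = x^2*y^2 - x*y*z - x^2 - y^2 + 2
tr(b a b^3) = tr(b) * tr(b a b^2) - tr(b a b)   [square of b] = y^3*z - x*y^2 - 2*y*z + x
use: tr(b a b^3 a) = tr(b) * tr(b a b a b) - tr(b a b a)   [square of b] = y^2*z^2 - x*y*z - y^2 - z^2 + 2
use: tr(b^2 a^-1 b a b) = tr(b a b^3) * tr(a) - tr(b a b^3 a)   [inverse elimination on a] = x*y^3*z - x^2*y^2 - y^2*z^2 - x*y*z + x^2 + y^2 + z^2 - 2
apply: tr(a b a b a) = tr(a) * tr(b a b a) - tr(b a b)   [square of a] = x*z^2 - y*z - x
tr(b a b a b^2 a) = tr(b) * tr(a b a b a b) - tr(a b a b a)   [square of b] = y*z^3 - x*z^2 - 2*y*z + x
tr(b^2 a^-1 b a b a) = tr(b a b a b^2) * tr(a) - tr(b a b a b^2 a)   [inverse elimination on a] = x*y^2*z^2 - x^2*y*z - y*z^3 - x*y^2 + 2*y*z + x
use: tr(a^-1 b^2 a^-1 b a b) = tr(b^2 a^-1 b a b) * tr(a) - tr(b^2 a^-1 b a b a)   [inverse elimination on a] = x^2*y^3*z - x^3*y^2 - 2*x*y^2*z^2 + y*z^3 + x^3 + 2*x*y^2 + x*z^2 - 2*y*z - 3*x
tr(b^-1 a^-1 b^2 a^-1 b a) = tr(a^-1 b^2 a^-1 b a) * tr(b) - tr(a^-1 b^2 a^-1 b a b)   [inverse elimination on b] = -x^2*y^3*z + x^3*y^2 + x*y^4 + 2*x*y^2*z^2 - y^3*z - y*z^3 - x^3 - 4*x*y^2 - x*z^2 + 3*y*z + 3*x
tr(b a^-1 b a^-1 b^-1 a^-1 b) = tr(b^-1 a^-1 b^2 a^-1 b) * tr(a) - tr(b^-1 a^-1 b^2 a^-1 b a)   [inverse elimination on a] = x^2*y^3*z - x*y^4 - 2*x*y^2*z^2 - x^2*y*z + y^3*z + y*z^3 + 3*x*y^2 + x*z^2 - 3*y*z - x
assemble the triple (tr(r) - 2; tr(r a) - x; tr(r b) - y)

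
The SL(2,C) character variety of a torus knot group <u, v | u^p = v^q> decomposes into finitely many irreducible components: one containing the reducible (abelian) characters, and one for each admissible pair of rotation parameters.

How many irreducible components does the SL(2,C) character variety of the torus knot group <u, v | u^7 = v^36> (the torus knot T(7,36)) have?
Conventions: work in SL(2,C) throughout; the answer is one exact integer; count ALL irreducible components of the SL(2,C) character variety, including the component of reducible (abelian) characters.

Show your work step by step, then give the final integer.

106

For T(7,36): irreducibility forces the central element u^7 = v^36 to one of +I, -I.
This locks tr(u) to 2*cos(pi*alpha/7), alpha in 1..6, and tr(v) to 2*cos(pi*beta/36), beta in 1..35, on each component of irreducible characters.
Consistency of u^7 = (-1)^alpha I with v^36 = (-1)^beta I forces alpha = beta (mod 2).
Counting: 3 odd alphas x 18 odd betas + 3 even alphas x 17 even betas = 54 + 51 = 105.
Total: 105 irreducible-character components + 1 reducible (abelian) component = 106.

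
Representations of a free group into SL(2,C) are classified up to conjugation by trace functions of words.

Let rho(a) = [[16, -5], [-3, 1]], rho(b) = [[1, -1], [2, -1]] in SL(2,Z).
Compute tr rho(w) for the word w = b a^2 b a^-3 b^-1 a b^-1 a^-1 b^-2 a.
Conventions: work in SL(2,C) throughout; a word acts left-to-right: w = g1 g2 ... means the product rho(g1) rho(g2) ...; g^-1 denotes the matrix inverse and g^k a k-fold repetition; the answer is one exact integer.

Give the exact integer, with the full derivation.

rho(b) = [[1, -1], [2, -1]]
... * rho(a) = [[16, -5], [-3, 1]]  ->  [[19, -6], [35, -11]]
... * rho(a) = [[16, -5], [-3, 1]]  ->  [[322, -101], [593, -186]]
... * rho(b) = [[1, -1], [2, -1]]  ->  [[120, -221], [221, -407]]
... * rho(a^-1) = [[1, 5], [3, 16]]  ->  [[-543, -2936], [-1000, -5407]]
... * rho(a^-1) = [[1, 5], [3, 16]]  ->  [[-9351, -49691], [-17221, -91512]]
... * rho(a^-1) = [[1, 5], [3, 16]]  ->  [[-158424, -841811], [-291757, -1550297]]
... * rho(b^-1) = [[-1, 1], [-2, 1]]  ->  [[1842046, -1000235], [3392351, -1842054]]
... * rho(a) = [[16, -5], [-3, 1]]  ->  [[32473441, -10210465], [59803778, -18803809]]
... * rho(b^-1) = [[-1, 1], [-2, 1]]  ->  [[-12052511, 22262976], [-22196160, 40999969]]
... * rho(a^-1) = [[1, 5], [3, 16]]  ->  [[54736417, 295945061], [100803747, 545018704]]
... * rho(b^-1) = [[-1, 1], [-2, 1]]  ->  [[-646626539, 350681478], [-1190841155, 645822451]]
... * rho(b^-1) = [[-1, 1], [-2, 1]]  ->  [[-54736417, -295945061], [-100803747, -545018704]]
... * rho(a) = [[16, -5], [-3, 1]]  ->  [[12052511, -22262976], [22196160, -40999969]]
tr = 12052511 + -40999969 = -28947458

-28947458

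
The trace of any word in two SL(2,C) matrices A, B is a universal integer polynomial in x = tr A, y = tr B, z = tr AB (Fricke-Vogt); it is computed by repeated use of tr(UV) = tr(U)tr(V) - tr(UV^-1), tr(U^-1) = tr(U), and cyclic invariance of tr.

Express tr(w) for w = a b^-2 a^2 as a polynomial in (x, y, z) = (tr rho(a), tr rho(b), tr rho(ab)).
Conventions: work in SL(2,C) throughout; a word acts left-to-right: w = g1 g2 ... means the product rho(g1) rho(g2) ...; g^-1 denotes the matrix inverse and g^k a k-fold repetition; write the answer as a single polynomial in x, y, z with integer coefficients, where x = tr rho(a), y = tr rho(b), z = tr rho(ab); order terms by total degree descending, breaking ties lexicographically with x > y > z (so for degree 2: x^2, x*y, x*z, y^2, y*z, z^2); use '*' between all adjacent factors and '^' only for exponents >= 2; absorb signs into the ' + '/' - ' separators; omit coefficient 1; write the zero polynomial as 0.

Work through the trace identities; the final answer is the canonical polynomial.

x^3*y^2 - x^2*y*z - x^3 - 2*x*y^2 + y*z + 3*x

trace(a^2) = trace(a) * trace(a) - trace(1)   [square of a] = x^2 - 2
trace(a^3) = trace(a) * trace(a^2) - trace(a)   [square of a] = x^3 - 3*x
trace(a b a) = trace(a) * trace(b a) - trace(b)   [square of a] = x*z - y
trace(a^3 b) = trace(a) * trace(a b a) - trace(a b)   [square of a] = x^2*z - x*y - z
trace(b^-1 a^3) = trace(a^3) * trace(b) - trace(a^3 b)   [inverse elimination on b] = x^3*y - x^2*z - 2*x*y + z
trace(a b^-2 a^2) = trace(b^-1 a^3) * trace(b) - trace(b^-1 a^3 b)   [inverse elimination on b] = x^3*y^2 - x^2*y*z - x^3 - 2*x*y^2 + y*z + 3*x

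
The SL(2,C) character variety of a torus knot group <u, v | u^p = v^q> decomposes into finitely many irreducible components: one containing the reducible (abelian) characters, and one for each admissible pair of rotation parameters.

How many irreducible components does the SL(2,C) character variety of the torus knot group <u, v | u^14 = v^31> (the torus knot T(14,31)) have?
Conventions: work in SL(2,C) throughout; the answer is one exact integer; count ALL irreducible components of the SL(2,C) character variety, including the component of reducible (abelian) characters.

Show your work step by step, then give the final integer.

196

Gamma = < u, v | u^14 = v^31 > (torus knot T(14,31)); the central element u^14 = v^31 acts as +I or -I in any irreducible SL(2,C) representation.
This locks tr(u) to 2*cos(pi*alpha/14), alpha in 1..13, and tr(v) to 2*cos(pi*beta/31), beta in 1..30, on each component of irreducible characters.
Consistency of u^14 = (-1)^alpha I with v^31 = (-1)^beta I forces alpha = beta (mod 2).
Counting: 7 odd alphas x 15 odd betas + 6 even alphas x 15 even betas = 105 + 90 = 195.
That is 195 components of irreducible characters, and with the reducible (abelian) component the total is 196.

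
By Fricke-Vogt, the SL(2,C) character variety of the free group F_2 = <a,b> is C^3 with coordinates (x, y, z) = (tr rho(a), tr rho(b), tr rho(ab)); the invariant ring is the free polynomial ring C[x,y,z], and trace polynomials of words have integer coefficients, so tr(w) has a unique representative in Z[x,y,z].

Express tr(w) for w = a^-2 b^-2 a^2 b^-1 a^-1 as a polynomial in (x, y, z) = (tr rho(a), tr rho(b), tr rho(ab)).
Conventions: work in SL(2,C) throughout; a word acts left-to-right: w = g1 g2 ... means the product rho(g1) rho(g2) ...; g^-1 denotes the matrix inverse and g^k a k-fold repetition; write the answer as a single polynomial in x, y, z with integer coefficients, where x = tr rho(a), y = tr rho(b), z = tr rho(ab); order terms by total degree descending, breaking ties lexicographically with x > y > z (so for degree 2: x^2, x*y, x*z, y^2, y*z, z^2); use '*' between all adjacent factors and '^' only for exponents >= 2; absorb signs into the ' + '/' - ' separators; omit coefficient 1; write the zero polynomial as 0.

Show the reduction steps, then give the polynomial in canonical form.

x^4*y^2*z - x^5*y - x^3*y^3 - x^3*y*z^2 - x^2*y^2*z + 5*x^3*y + x*y^3 + x*y*z^2 + y^2*z - 5*x*y - z

trace(b^-1 a) = trace(a)*trace(b) - trace(a b) = x*y - z
and trace(b^2 a) = trace(b)*trace(a b) - trace(a) = y*z - x
next, trace(b^2) = trace(b)*trace(b) - trace(1) = y^2 - 2
next, trace(b a^2 b) = trace(a)*trace(b^2 a) - trace(b^2) = x*y*z - x^2 - y^2 + 2
trace(b a b a) = trace(a b)*trace(a b) - trace(1) = z^2 - 2
and trace(b a^2 b a) = trace(a)*trace(b a b a) - trace(b a b) = x*z^2 - y*z - x
trace(a^2 b a^-1 b) = trace(b a^2 b)*trace(a) - trace(b a^2 b a) = x^2*y*z - x^3 - x*y^2 - x*z^2 + y*z + 3*x
trace(a^-1 b^-1 a^2 b) = trace(a^2 b a^-1)*trace(b) - trace(a^2 b a^-1 b) = -x^2*y*z + x^3 + x*y^2 + x*z^2 - 3*x
and trace(b^-1 a^2 b^-1 a^-1) = trace(a^-1 b^-1 a^2)*trace(b) - trace(a^-1 b^-1 a^2 b) = x^2*y*z - x^3 - x*z^2 - y*z + 3*x
trace(a^2) = trace(a)*trace(a) - trace(1) = x^2 - 2
trace(a^2 b) = trace(a)*trace(b a) - trace(b) = x*z - y
next, trace(a^2 b^-1) = trace(a^2)*trace(b) - trace(a^2 b) = x^2*y - x*z - y
trace(b^-1 a^2 b^-1) = trace(a^2 b^-1)*trace(b) - trace(a^2) = x^2*y^2 - x*y*z - x^2 - y^2 + 2
trace(a^-2 b^-1 a^2 b^-1) = trace(b^-1 a^2 b^-1 a^-1)*trace(a) - trace(b^-1 a^2 b^-1) = x^3*y*z - x^4 - x^2*y^2 - x^2*z^2 + 4*x^2 + y^2 - 2
and trace(a^2 b^-1 a^-3 b^-1) = trace(a^-2 b^-1 a^2 b^-1)*trace(a) - trace(a^-2 b^-1 a^2 b^-1 a) = x^4*y*z - x^5 - x^3*y^2 - x^3*z^2 - x^2*y*z + 5*x^3 + x*y^2 + x*z^2 + y*z - 5*x
trace(a^-2 b^-2 a^2 b^-1 a^-1) = trace(a^2 b^-1 a^-3 b^-1)*trace(b) - trace(a^2 b^-1 a^-3) = x^4*y^2*z - x^5*y - x^3*y^3 - x^3*y*z^2 - x^2*y^2*z + 5*x^3*y + x*y^3 + x*y*z^2 + y^2*z - 5*x*y - z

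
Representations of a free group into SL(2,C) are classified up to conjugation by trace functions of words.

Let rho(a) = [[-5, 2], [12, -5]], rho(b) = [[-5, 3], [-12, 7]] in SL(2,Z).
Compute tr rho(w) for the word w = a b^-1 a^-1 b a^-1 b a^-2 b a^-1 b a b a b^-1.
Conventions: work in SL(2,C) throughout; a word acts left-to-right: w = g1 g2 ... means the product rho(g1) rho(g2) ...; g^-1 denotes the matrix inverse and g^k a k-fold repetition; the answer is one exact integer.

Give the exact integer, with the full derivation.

rho(a) = [[-5, 2], [12, -5]]
... * rho(b^-1) = [[7, -3], [12, -5]]  ->  [[-11, 5], [24, -11]]
... * rho(a^-1) = [[-5, -2], [-12, -5]]  ->  [[-5, -3], [12, 7]]
... * rho(b) = [[-5, 3], [-12, 7]]  ->  [[61, -36], [-144, 85]]
... * rho(a^-1) = [[-5, -2], [-12, -5]]  ->  [[127, 58], [-300, -137]]
... * rho(b) = [[-5, 3], [-12, 7]]  ->  [[-1331, 787], [3144, -1859]]
... * rho(a^-1) = [[-5, -2], [-12, -5]]  ->  [[-2789, -1273], [6588, 3007]]
... * rho(a^-1) = [[-5, -2], [-12, -5]]  ->  [[29221, 11943], [-69024, -28211]]
... * rho(b) = [[-5, 3], [-12, 7]]  ->  [[-289421, 171264], [683652, -404549]]
... * rho(a^-1) = [[-5, -2], [-12, -5]]  ->  [[-608063, -277478], [1436328, 655441]]
... * rho(b) = [[-5, 3], [-12, 7]]  ->  [[6370051, -3766535], [-15046932, 8897071]]
... * rho(a) = [[-5, 2], [12, -5]]  ->  [[-77048675, 31572777], [181999512, -74579219]]
... * rho(b) = [[-5, 3], [-12, 7]]  ->  [[6370051, -10136586], [-15046932, 23944003]]
... * rho(a) = [[-5, 2], [12, -5]]  ->  [[-153489287, 63423032], [362562696, -149813879]]
... * rho(b^-1) = [[7, -3], [12, -5]]  ->  [[-313348625, 143352701], [740172324, -338618693]]
tr = -313348625 + -338618693 = -651967318

-651967318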